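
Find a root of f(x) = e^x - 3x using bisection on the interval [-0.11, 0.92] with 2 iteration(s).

f(x) = e^x - 3x
Initial interval: [-0.11, 0.92]

Iteration 1:
  c_1 = (-0.110000 + 0.920000)/2 = 0.405000
  f(c_1) = f(0.405000) = 0.284303
  f(a) × f(c) ≥ 0, new interval: [0.405000, 0.920000]
Iteration 2:
  c_2 = (0.405000 + 0.920000)/2 = 0.662500
  f(c_2) = f(0.662500) = -0.047865
  f(a) × f(c) < 0, new interval: [0.405000, 0.662500]

After 2 iteration(s), the approximation is c_2 = 0.662500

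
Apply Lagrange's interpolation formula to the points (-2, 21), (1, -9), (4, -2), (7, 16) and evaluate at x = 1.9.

Lagrange interpolation formula:
P(x) = Σ yᵢ × Lᵢ(x)
where Lᵢ(x) = Π_{j≠i} (x - xⱼ)/(xᵢ - xⱼ)

L_0(1.9) = (1.9 - 1)/(-2 - 1) × (1.9 - 4)/(-2 - 4) × (1.9 - 7)/(-2 - 7) = -0.059500
L_1(1.9) = (1.9 - (-2))/(1 - (-2)) × (1.9 - 4)/(1 - 4) × (1.9 - 7)/(1 - 7) = 0.773500
L_2(1.9) = (1.9 - (-2))/(4 - (-2)) × (1.9 - 1)/(4 - 1) × (1.9 - 7)/(4 - 7) = 0.331500
L_3(1.9) = (1.9 - (-2))/(7 - (-2)) × (1.9 - 1)/(7 - 1) × (1.9 - 4)/(7 - 4) = -0.045500

P(1.9) = 21×L_0(1.9) + (-9)×L_1(1.9) + (-2)×L_2(1.9) + 16×L_3(1.9)
P(1.9) = -9.602000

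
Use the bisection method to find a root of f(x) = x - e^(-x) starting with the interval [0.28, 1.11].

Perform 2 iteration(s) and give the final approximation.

f(x) = x - e^(-x)
Initial interval: [0.28, 1.11]

Iteration 1:
  c_1 = (0.280000 + 1.110000)/2 = 0.695000
  f(c_1) = f(0.695000) = 0.195926
  f(a) × f(c) < 0, new interval: [0.280000, 0.695000]
Iteration 2:
  c_2 = (0.280000 + 0.695000)/2 = 0.487500
  f(c_2) = f(0.487500) = -0.126660
  f(a) × f(c) ≥ 0, new interval: [0.487500, 0.695000]

After 2 iteration(s), the approximation is c_2 = 0.487500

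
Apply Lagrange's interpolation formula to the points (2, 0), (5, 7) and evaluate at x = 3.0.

Lagrange interpolation formula:
P(x) = Σ yᵢ × Lᵢ(x)
where Lᵢ(x) = Π_{j≠i} (x - xⱼ)/(xᵢ - xⱼ)

L_0(3.0) = (3.0 - 5)/(2 - 5) = 0.666667
L_1(3.0) = (3.0 - 2)/(5 - 2) = 0.333333

P(3.0) = 0×L_0(3.0) + 7×L_1(3.0)
P(3.0) = 2.333333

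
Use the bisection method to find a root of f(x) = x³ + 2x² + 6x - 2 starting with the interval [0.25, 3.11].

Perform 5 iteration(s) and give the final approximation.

f(x) = x³ + 2x² + 6x - 2
Initial interval: [0.25, 3.11]

Iteration 1:
  c_1 = (0.250000 + 3.110000)/2 = 1.680000
  f(c_1) = f(1.680000) = 18.466432
  f(a) × f(c) < 0, new interval: [0.250000, 1.680000]
Iteration 2:
  c_2 = (0.250000 + 1.680000)/2 = 0.965000
  f(c_2) = f(0.965000) = 6.551082
  f(a) × f(c) < 0, new interval: [0.250000, 0.965000]
Iteration 3:
  c_3 = (0.250000 + 0.965000)/2 = 0.607500
  f(c_3) = f(0.607500) = 2.607314
  f(a) × f(c) < 0, new interval: [0.250000, 0.607500]
Iteration 4:
  c_4 = (0.250000 + 0.607500)/2 = 0.428750
  f(c_4) = f(0.428750) = 1.018969
  f(a) × f(c) < 0, new interval: [0.250000, 0.428750]
Iteration 5:
  c_5 = (0.250000 + 0.428750)/2 = 0.339375
  f(c_5) = f(0.339375) = 0.305688
  f(a) × f(c) < 0, new interval: [0.250000, 0.339375]

After 5 iteration(s), the approximation is c_5 = 0.339375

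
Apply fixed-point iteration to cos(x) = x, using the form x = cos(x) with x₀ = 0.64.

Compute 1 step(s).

Equation: cos(x) = x
Fixed-point form: x = cos(x)
x₀ = 0.64

x_1 = g(0.640000) = 0.802096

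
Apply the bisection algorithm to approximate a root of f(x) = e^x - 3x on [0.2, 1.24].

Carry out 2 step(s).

f(x) = e^x - 3x
Initial interval: [0.2, 1.24]

Iteration 1:
  c_1 = (0.200000 + 1.240000)/2 = 0.720000
  f(c_1) = f(0.720000) = -0.105567
  f(a) × f(c) < 0, new interval: [0.200000, 0.720000]
Iteration 2:
  c_2 = (0.200000 + 0.720000)/2 = 0.460000
  f(c_2) = f(0.460000) = 0.204074
  f(a) × f(c) ≥ 0, new interval: [0.460000, 0.720000]

After 2 iteration(s), the approximation is c_2 = 0.460000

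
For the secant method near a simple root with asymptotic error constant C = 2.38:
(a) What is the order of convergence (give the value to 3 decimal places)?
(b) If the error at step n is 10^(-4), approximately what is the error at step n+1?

(a) Secant method has superlinear convergence with order φ = (1+√5)/2 ≈ 1.618.
    This means |e_{n+1}| ≈ C|e_n|^1.618.

(b) With |e_n| = 10^(-4) and C = 2.38:
    |e_{n+1}| ≈ 2.38 × (10^(-4))^1.618 = 2.38 × 10^(-6.47)

(a) ≈ 1.618 (golden ratio); (b) |e_{n+1}| ≈ 8.025e-07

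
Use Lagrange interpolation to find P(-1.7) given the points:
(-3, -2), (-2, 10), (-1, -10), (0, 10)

Lagrange interpolation formula:
P(x) = Σ yᵢ × Lᵢ(x)
where Lᵢ(x) = Π_{j≠i} (x - xⱼ)/(xᵢ - xⱼ)

L_0(-1.7) = (-1.7 - (-2))/(-3 - (-2)) × (-1.7 - (-1))/(-3 - (-1)) × (-1.7 - 0)/(-3 - 0) = -0.059500
L_1(-1.7) = (-1.7 - (-3))/(-2 - (-3)) × (-1.7 - (-1))/(-2 - (-1)) × (-1.7 - 0)/(-2 - 0) = 0.773500
L_2(-1.7) = (-1.7 - (-3))/(-1 - (-3)) × (-1.7 - (-2))/(-1 - (-2)) × (-1.7 - 0)/(-1 - 0) = 0.331500
L_3(-1.7) = (-1.7 - (-3))/(0 - (-3)) × (-1.7 - (-2))/(0 - (-2)) × (-1.7 - (-1))/(0 - (-1)) = -0.045500

P(-1.7) = (-2)×L_0(-1.7) + 10×L_1(-1.7) + (-10)×L_2(-1.7) + 10×L_3(-1.7)
P(-1.7) = 4.084000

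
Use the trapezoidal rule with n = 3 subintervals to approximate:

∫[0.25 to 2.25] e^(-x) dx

f(x) = e^(-x)
a = 0.25, b = 2.25, n = 3
h = (b - a)/n = 0.666667

Trapezoidal rule: (h/2)[f(x₀) + 2f(x₁) + 2f(x₂) + ... + f(xₙ)]

x_0 = 0.2500, f(x_0) = 0.778801, coefficient = 1
x_1 = 0.9167, f(x_1) = 0.399850, coefficient = 2
x_2 = 1.5833, f(x_2) = 0.205290, coefficient = 2
x_3 = 2.2500, f(x_3) = 0.105399, coefficient = 1

I ≈ (0.666667/2) × 2.094479 = 0.698160
Exact value: 0.673402
Error: 0.024758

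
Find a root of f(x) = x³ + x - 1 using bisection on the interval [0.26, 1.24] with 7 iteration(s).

f(x) = x³ + x - 1
Initial interval: [0.26, 1.24]

Iteration 1:
  c_1 = (0.260000 + 1.240000)/2 = 0.750000
  f(c_1) = f(0.750000) = 0.171875
  f(a) × f(c) < 0, new interval: [0.260000, 0.750000]
Iteration 2:
  c_2 = (0.260000 + 0.750000)/2 = 0.505000
  f(c_2) = f(0.505000) = -0.366212
  f(a) × f(c) ≥ 0, new interval: [0.505000, 0.750000]
Iteration 3:
  c_3 = (0.505000 + 0.750000)/2 = 0.627500
  f(c_3) = f(0.627500) = -0.125418
  f(a) × f(c) ≥ 0, new interval: [0.627500, 0.750000]
Iteration 4:
  c_4 = (0.627500 + 0.750000)/2 = 0.688750
  f(c_4) = f(0.688750) = 0.015477
  f(a) × f(c) < 0, new interval: [0.627500, 0.688750]
Iteration 5:
  c_5 = (0.627500 + 0.688750)/2 = 0.658125
  f(c_5) = f(0.658125) = -0.056822
  f(a) × f(c) ≥ 0, new interval: [0.658125, 0.688750]
Iteration 6:
  c_6 = (0.658125 + 0.688750)/2 = 0.673437
  f(c_6) = f(0.673437) = -0.021146
  f(a) × f(c) ≥ 0, new interval: [0.673437, 0.688750]
Iteration 7:
  c_7 = (0.673437 + 0.688750)/2 = 0.681094
  f(c_7) = f(0.681094) = -0.002955
  f(a) × f(c) ≥ 0, new interval: [0.681094, 0.688750]

After 7 iteration(s), the approximation is c_7 = 0.681094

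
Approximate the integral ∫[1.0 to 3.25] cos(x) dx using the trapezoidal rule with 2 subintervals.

f(x) = cos(x)
a = 1.0, b = 3.25, n = 2
h = (b - a)/n = 1.125000

Trapezoidal rule: (h/2)[f(x₀) + 2f(x₁) + 2f(x₂) + ... + f(xₙ)]

x_0 = 1.0000, f(x_0) = 0.540302, coefficient = 1
x_1 = 2.1250, f(x_1) = -0.526266, coefficient = 2
x_2 = 3.2500, f(x_2) = -0.994130, coefficient = 1

I ≈ (1.125000/2) × -1.506360 = -0.847328
Exact value: -0.949666
Error: 0.102339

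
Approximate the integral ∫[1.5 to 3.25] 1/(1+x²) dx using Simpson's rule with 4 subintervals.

f(x) = 1/(1+x²)
a = 1.5, b = 3.25, n = 4
h = (b - a)/n = 0.437500

Simpson's rule: (h/3)[f(x₀) + 4f(x₁) + 2f(x₂) + ... + f(xₙ)]

x_0 = 1.5000, f(x_0) = 0.307692, coefficient = 1
x_1 = 1.9375, f(x_1) = 0.210353, coefficient = 4
x_2 = 2.3750, f(x_2) = 0.150588, coefficient = 2
x_3 = 2.8125, f(x_3) = 0.112231, coefficient = 4
x_4 = 3.2500, f(x_4) = 0.086486, coefficient = 1

I ≈ (0.437500/3) × 1.985694 = 0.289580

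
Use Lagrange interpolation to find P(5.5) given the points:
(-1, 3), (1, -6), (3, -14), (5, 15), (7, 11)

Lagrange interpolation formula:
P(x) = Σ yᵢ × Lᵢ(x)
where Lᵢ(x) = Π_{j≠i} (x - xⱼ)/(xᵢ - xⱼ)

L_0(5.5) = (5.5 - 1)/(-1 - 1) × (5.5 - 3)/(-1 - 3) × (5.5 - 5)/(-1 - 5) × (5.5 - 7)/(-1 - 7) = -0.021973
L_1(5.5) = (5.5 - (-1))/(1 - (-1)) × (5.5 - 3)/(1 - 3) × (5.5 - 5)/(1 - 5) × (5.5 - 7)/(1 - 7) = 0.126953
L_2(5.5) = (5.5 - (-1))/(3 - (-1)) × (5.5 - 1)/(3 - 1) × (5.5 - 5)/(3 - 5) × (5.5 - 7)/(3 - 7) = -0.342773
L_3(5.5) = (5.5 - (-1))/(5 - (-1)) × (5.5 - 1)/(5 - 1) × (5.5 - 3)/(5 - 3) × (5.5 - 7)/(5 - 7) = 1.142578
L_4(5.5) = (5.5 - (-1))/(7 - (-1)) × (5.5 - 1)/(7 - 1) × (5.5 - 3)/(7 - 3) × (5.5 - 5)/(7 - 5) = 0.095215

P(5.5) = 3×L_0(5.5) + (-6)×L_1(5.5) + (-14)×L_2(5.5) + 15×L_3(5.5) + 11×L_4(5.5)
P(5.5) = 22.157227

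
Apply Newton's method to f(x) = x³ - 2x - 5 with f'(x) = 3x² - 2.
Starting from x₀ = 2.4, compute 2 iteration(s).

f(x) = x³ - 2x - 5
f'(x) = 3x² - 2
x₀ = 2.4

Newton-Raphson formula: x_{n+1} = x_n - f(x_n)/f'(x_n)

Iteration 1:
  f(2.400000) = 4.024000
  f'(2.400000) = 15.280000
  x_1 = 2.400000 - 4.024000/15.280000 = 2.136649
Iteration 2:
  f(2.136649) = 0.481082
  f'(2.136649) = 11.695810
  x_2 = 2.136649 - 0.481082/11.695810 = 2.095516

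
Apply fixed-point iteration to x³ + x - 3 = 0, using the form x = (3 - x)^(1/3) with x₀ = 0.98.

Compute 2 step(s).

Equation: x³ + x - 3 = 0
Fixed-point form: x = (3 - x)^(1/3)
x₀ = 0.98

x_1 = g(0.980000) = 1.264107
x_2 = g(1.264107) = 1.201824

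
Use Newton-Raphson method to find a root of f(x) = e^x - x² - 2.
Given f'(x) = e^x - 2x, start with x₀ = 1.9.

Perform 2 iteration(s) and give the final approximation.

f(x) = e^x - x² - 2
f'(x) = e^x - 2x
x₀ = 1.9

Newton-Raphson formula: x_{n+1} = x_n - f(x_n)/f'(x_n)

Iteration 1:
  f(1.900000) = 1.075894
  f'(1.900000) = 2.885894
  x_1 = 1.900000 - 1.075894/2.885894 = 1.527189
Iteration 2:
  f(1.527189) = 0.272906
  f'(1.527189) = 1.550834
  x_2 = 1.527189 - 0.272906/1.550834 = 1.351215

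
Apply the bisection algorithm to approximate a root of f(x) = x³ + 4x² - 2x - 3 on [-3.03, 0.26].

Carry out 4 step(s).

f(x) = x³ + 4x² - 2x - 3
Initial interval: [-3.03, 0.26]

Iteration 1:
  c_1 = (-3.030000 + 0.260000)/2 = -1.385000
  f(c_1) = f(-1.385000) = 4.786158
  f(a) × f(c) ≥ 0, new interval: [-1.385000, 0.260000]
Iteration 2:
  c_2 = (-1.385000 + 0.260000)/2 = -0.562500
  f(c_2) = f(-0.562500) = -0.787354
  f(a) × f(c) < 0, new interval: [-1.385000, -0.562500]
Iteration 3:
  c_3 = (-1.385000 + (-0.562500))/2 = -0.973750
  f(c_3) = f(-0.973750) = 1.816957
  f(a) × f(c) ≥ 0, new interval: [-0.973750, -0.562500]
Iteration 4:
  c_4 = (-0.973750 + (-0.562500))/2 = -0.768125
  f(c_4) = f(-0.768125) = 0.443108
  f(a) × f(c) ≥ 0, new interval: [-0.768125, -0.562500]

After 4 iteration(s), the approximation is c_4 = -0.768125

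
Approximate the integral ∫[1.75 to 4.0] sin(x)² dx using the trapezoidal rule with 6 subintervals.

f(x) = sin(x)²
a = 1.75, b = 4.0, n = 6
h = (b - a)/n = 0.375000

Trapezoidal rule: (h/2)[f(x₀) + 2f(x₁) + 2f(x₂) + ... + f(xₙ)]

x_0 = 1.7500, f(x_0) = 0.968228, coefficient = 1
x_1 = 2.1250, f(x_1) = 0.723044, coefficient = 2
x_2 = 2.5000, f(x_2) = 0.358169, coefficient = 2
x_3 = 2.8750, f(x_3) = 0.069404, coefficient = 2
x_4 = 3.2500, f(x_4) = 0.011706, coefficient = 2
x_5 = 3.6250, f(x_5) = 0.216038, coefficient = 2
x_6 = 4.0000, f(x_6) = 0.572750, coefficient = 1

I ≈ (0.375000/2) × 4.297699 = 0.805819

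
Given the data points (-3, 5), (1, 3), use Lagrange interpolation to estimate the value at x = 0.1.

Lagrange interpolation formula:
P(x) = Σ yᵢ × Lᵢ(x)
where Lᵢ(x) = Π_{j≠i} (x - xⱼ)/(xᵢ - xⱼ)

L_0(0.1) = (0.1 - 1)/(-3 - 1) = 0.225000
L_1(0.1) = (0.1 - (-3))/(1 - (-3)) = 0.775000

P(0.1) = 5×L_0(0.1) + 3×L_1(0.1)
P(0.1) = 3.450000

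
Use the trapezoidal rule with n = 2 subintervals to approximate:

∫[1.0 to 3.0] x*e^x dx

f(x) = x*e^x
a = 1.0, b = 3.0, n = 2
h = (b - a)/n = 1.000000

Trapezoidal rule: (h/2)[f(x₀) + 2f(x₁) + 2f(x₂) + ... + f(xₙ)]

x_0 = 1.0000, f(x_0) = 2.718282, coefficient = 1
x_1 = 2.0000, f(x_1) = 14.778112, coefficient = 2
x_2 = 3.0000, f(x_2) = 60.256611, coefficient = 1

I ≈ (1.000000/2) × 92.531117 = 46.265558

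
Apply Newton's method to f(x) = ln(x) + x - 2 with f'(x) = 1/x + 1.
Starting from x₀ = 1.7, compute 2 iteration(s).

f(x) = ln(x) + x - 2
f'(x) = 1/x + 1
x₀ = 1.7

Newton-Raphson formula: x_{n+1} = x_n - f(x_n)/f'(x_n)

Iteration 1:
  f(1.700000) = 0.230628
  f'(1.700000) = 1.588235
  x_1 = 1.700000 - 0.230628/1.588235 = 1.554790
Iteration 2:
  f(1.554790) = -0.003870
  f'(1.554790) = 1.643174
  x_2 = 1.554790 - (-0.003870)/1.643174 = 1.557145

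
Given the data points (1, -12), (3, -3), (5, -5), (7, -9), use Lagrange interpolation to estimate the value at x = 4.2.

Lagrange interpolation formula:
P(x) = Σ yᵢ × Lᵢ(x)
where Lᵢ(x) = Π_{j≠i} (x - xⱼ)/(xᵢ - xⱼ)

L_0(4.2) = (4.2 - 3)/(1 - 3) × (4.2 - 5)/(1 - 5) × (4.2 - 7)/(1 - 7) = -0.056000
L_1(4.2) = (4.2 - 1)/(3 - 1) × (4.2 - 5)/(3 - 5) × (4.2 - 7)/(3 - 7) = 0.448000
L_2(4.2) = (4.2 - 1)/(5 - 1) × (4.2 - 3)/(5 - 3) × (4.2 - 7)/(5 - 7) = 0.672000
L_3(4.2) = (4.2 - 1)/(7 - 1) × (4.2 - 3)/(7 - 3) × (4.2 - 5)/(7 - 5) = -0.064000

P(4.2) = (-12)×L_0(4.2) + (-3)×L_1(4.2) + (-5)×L_2(4.2) + (-9)×L_3(4.2)
P(4.2) = -3.456000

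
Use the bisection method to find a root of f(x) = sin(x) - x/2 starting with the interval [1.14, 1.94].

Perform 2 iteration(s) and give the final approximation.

f(x) = sin(x) - x/2
Initial interval: [1.14, 1.94]

Iteration 1:
  c_1 = (1.140000 + 1.940000)/2 = 1.540000
  f(c_1) = f(1.540000) = 0.229526
  f(a) × f(c) ≥ 0, new interval: [1.540000, 1.940000]
Iteration 2:
  c_2 = (1.540000 + 1.940000)/2 = 1.740000
  f(c_2) = f(1.740000) = 0.115719
  f(a) × f(c) ≥ 0, new interval: [1.740000, 1.940000]

After 2 iteration(s), the approximation is c_2 = 1.740000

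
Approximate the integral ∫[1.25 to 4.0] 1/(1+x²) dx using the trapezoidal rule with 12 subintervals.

f(x) = 1/(1+x²)
a = 1.25, b = 4.0, n = 12
h = (b - a)/n = 0.229167

Trapezoidal rule: (h/2)[f(x₀) + 2f(x₁) + 2f(x₂) + ... + f(xₙ)]

x_0 = 1.2500, f(x_0) = 0.390244, coefficient = 1
x_1 = 1.4792, f(x_1) = 0.313683, coefficient = 2
x_2 = 1.7083, f(x_2) = 0.255206, coefficient = 2
x_3 = 1.9375, f(x_3) = 0.210353, coefficient = 2
x_4 = 2.1667, f(x_4) = 0.175610, coefficient = 2
x_5 = 2.3958, f(x_5) = 0.148368, coefficient = 2
x_6 = 2.6250, f(x_6) = 0.126733, coefficient = 2
x_7 = 2.8542, f(x_7) = 0.109334, coefficient = 2
x_8 = 3.0833, f(x_8) = 0.095175, coefficient = 2
x_9 = 3.3125, f(x_9) = 0.083524, coefficient = 2
x_10 = 3.5417, f(x_10) = 0.073837, coefficient = 2
x_11 = 3.7708, f(x_11) = 0.065707, coefficient = 2
x_12 = 4.0000, f(x_12) = 0.058824, coefficient = 1

I ≈ (0.229167/2) × 3.764124 = 0.431306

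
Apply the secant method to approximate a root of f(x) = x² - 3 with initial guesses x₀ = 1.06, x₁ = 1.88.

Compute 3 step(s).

f(x) = x² - 3
x₀ = 1.06, x₁ = 1.88

Secant formula: x_{n+1} = x_n - f(x_n)(x_n - x_{n-1})/(f(x_n) - f(x_{n-1}))

Iteration 1:
  f(1.060000) = -1.876400
  f(1.880000) = 0.534400
  x_2 = 1.880000 - 0.534400×(1.880000 - 1.060000)/(0.534400 - (-1.876400))
       = 1.698231
Iteration 2:
  f(1.880000) = 0.534400
  f(1.698231) = -0.116010
  x_3 = 1.698231 - (-0.116010)×(1.698231 - 1.880000)/(-0.116010 - 0.534400)
       = 1.730652
Iteration 3:
  f(1.698231) = -0.116010
  f(1.730652) = -0.004842
  x_4 = 1.730652 - (-0.004842)×(1.730652 - 1.698231)/(-0.004842 - (-0.116010))
       = 1.732065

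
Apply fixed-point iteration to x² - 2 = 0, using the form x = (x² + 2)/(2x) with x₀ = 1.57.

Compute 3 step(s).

Equation: x² - 2 = 0
Fixed-point form: x = (x² + 2)/(2x)
x₀ = 1.57

x_1 = g(1.570000) = 1.421943
x_2 = g(1.421943) = 1.414235
x_3 = g(1.414235) = 1.414214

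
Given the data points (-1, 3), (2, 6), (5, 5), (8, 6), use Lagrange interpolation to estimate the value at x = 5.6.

Lagrange interpolation formula:
P(x) = Σ yᵢ × Lᵢ(x)
where Lᵢ(x) = Π_{j≠i} (x - xⱼ)/(xᵢ - xⱼ)

L_0(5.6) = (5.6 - 2)/(-1 - 2) × (5.6 - 5)/(-1 - 5) × (5.6 - 8)/(-1 - 8) = 0.032000
L_1(5.6) = (5.6 - (-1))/(2 - (-1)) × (5.6 - 5)/(2 - 5) × (5.6 - 8)/(2 - 8) = -0.176000
L_2(5.6) = (5.6 - (-1))/(5 - (-1)) × (5.6 - 2)/(5 - 2) × (5.6 - 8)/(5 - 8) = 1.056000
L_3(5.6) = (5.6 - (-1))/(8 - (-1)) × (5.6 - 2)/(8 - 2) × (5.6 - 5)/(8 - 5) = 0.088000

P(5.6) = 3×L_0(5.6) + 6×L_1(5.6) + 5×L_2(5.6) + 6×L_3(5.6)
P(5.6) = 4.848000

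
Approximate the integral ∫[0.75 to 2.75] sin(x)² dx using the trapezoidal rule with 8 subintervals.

f(x) = sin(x)²
a = 0.75, b = 2.75, n = 8
h = (b - a)/n = 0.250000

Trapezoidal rule: (h/2)[f(x₀) + 2f(x₁) + 2f(x₂) + ... + f(xₙ)]

x_0 = 0.7500, f(x_0) = 0.464631, coefficient = 1
x_1 = 1.0000, f(x_1) = 0.708073, coefficient = 2
x_2 = 1.2500, f(x_2) = 0.900572, coefficient = 2
x_3 = 1.5000, f(x_3) = 0.994996, coefficient = 2
x_4 = 1.7500, f(x_4) = 0.968228, coefficient = 2
x_5 = 2.0000, f(x_5) = 0.826822, coefficient = 2
x_6 = 2.2500, f(x_6) = 0.605398, coefficient = 2
x_7 = 2.5000, f(x_7) = 0.358169, coefficient = 2
x_8 = 2.7500, f(x_8) = 0.145665, coefficient = 1

I ≈ (0.250000/2) × 11.334813 = 1.416852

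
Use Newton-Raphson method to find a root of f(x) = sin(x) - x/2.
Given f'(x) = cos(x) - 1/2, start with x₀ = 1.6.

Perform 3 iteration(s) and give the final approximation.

f(x) = sin(x) - x/2
f'(x) = cos(x) - 1/2
x₀ = 1.6

Newton-Raphson formula: x_{n+1} = x_n - f(x_n)/f'(x_n)

Iteration 1:
  f(1.600000) = 0.199574
  f'(1.600000) = -0.529200
  x_1 = 1.600000 - 0.199574/(-0.529200) = 1.977124
Iteration 2:
  f(1.977124) = -0.069983
  f'(1.977124) = -0.895238
  x_2 = 1.977124 - (-0.069983)/(-0.895238) = 1.898951
Iteration 3:
  f(1.898951) = -0.002837
  f'(1.898951) = -0.822297
  x_3 = 1.898951 - (-0.002837)/(-0.822297) = 1.895501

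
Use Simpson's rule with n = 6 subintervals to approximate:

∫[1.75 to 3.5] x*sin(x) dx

f(x) = x*sin(x)
a = 1.75, b = 3.5, n = 6
h = (b - a)/n = 0.291667

Simpson's rule: (h/3)[f(x₀) + 4f(x₁) + 2f(x₂) + ... + f(xₙ)]

x_0 = 1.7500, f(x_0) = 1.721975, coefficient = 1
x_1 = 2.0417, f(x_1) = 1.819480, coefficient = 4
x_2 = 2.3333, f(x_2) = 1.687200, coefficient = 2
x_3 = 2.6250, f(x_3) = 1.296541, coefficient = 4
x_4 = 2.9167, f(x_4) = 0.650516, coefficient = 2
x_5 = 3.2083, f(x_5) = -0.213967, coefficient = 4
x_6 = 3.5000, f(x_6) = -1.227741, coefficient = 1

I ≈ (0.291667/3) × 16.777881 = 1.631183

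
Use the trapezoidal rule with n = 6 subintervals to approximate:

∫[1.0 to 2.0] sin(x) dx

f(x) = sin(x)
a = 1.0, b = 2.0, n = 6
h = (b - a)/n = 0.166667

Trapezoidal rule: (h/2)[f(x₀) + 2f(x₁) + 2f(x₂) + ... + f(xₙ)]

x_0 = 1.0000, f(x_0) = 0.841471, coefficient = 1
x_1 = 1.1667, f(x_1) = 0.919445, coefficient = 2
x_2 = 1.3333, f(x_2) = 0.971938, coefficient = 2
x_3 = 1.5000, f(x_3) = 0.997495, coefficient = 2
x_4 = 1.6667, f(x_4) = 0.995408, coefficient = 2
x_5 = 1.8333, f(x_5) = 0.965735, coefficient = 2
x_6 = 2.0000, f(x_6) = 0.909297, coefficient = 1

I ≈ (0.166667/2) × 11.450809 = 0.954234
Exact value: 0.956449
Error: 0.002215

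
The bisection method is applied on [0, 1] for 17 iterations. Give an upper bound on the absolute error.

Bisection error bound: |error| ≤ (b-a)/2^n
|error| ≤ (1 - 0)/2^17 = 1/2^17
|error| ≤ 0.0000076294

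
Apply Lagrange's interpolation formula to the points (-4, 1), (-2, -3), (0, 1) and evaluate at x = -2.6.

Lagrange interpolation formula:
P(x) = Σ yᵢ × Lᵢ(x)
where Lᵢ(x) = Π_{j≠i} (x - xⱼ)/(xᵢ - xⱼ)

L_0(-2.6) = (-2.6 - (-2))/(-4 - (-2)) × (-2.6 - 0)/(-4 - 0) = 0.195000
L_1(-2.6) = (-2.6 - (-4))/(-2 - (-4)) × (-2.6 - 0)/(-2 - 0) = 0.910000
L_2(-2.6) = (-2.6 - (-4))/(0 - (-4)) × (-2.6 - (-2))/(0 - (-2)) = -0.105000

P(-2.6) = 1×L_0(-2.6) + (-3)×L_1(-2.6) + 1×L_2(-2.6)
P(-2.6) = -2.640000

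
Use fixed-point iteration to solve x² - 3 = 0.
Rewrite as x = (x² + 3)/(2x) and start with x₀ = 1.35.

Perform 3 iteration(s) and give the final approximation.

Equation: x² - 3 = 0
Fixed-point form: x = (x² + 3)/(2x)
x₀ = 1.35

x_1 = g(1.350000) = 1.786111
x_2 = g(1.786111) = 1.732869
x_3 = g(1.732869) = 1.732051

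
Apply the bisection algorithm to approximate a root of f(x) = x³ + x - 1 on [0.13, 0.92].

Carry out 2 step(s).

f(x) = x³ + x - 1
Initial interval: [0.13, 0.92]

Iteration 1:
  c_1 = (0.130000 + 0.920000)/2 = 0.525000
  f(c_1) = f(0.525000) = -0.330297
  f(a) × f(c) ≥ 0, new interval: [0.525000, 0.920000]
Iteration 2:
  c_2 = (0.525000 + 0.920000)/2 = 0.722500
  f(c_2) = f(0.722500) = 0.099650
  f(a) × f(c) < 0, new interval: [0.525000, 0.722500]

After 2 iteration(s), the approximation is c_2 = 0.722500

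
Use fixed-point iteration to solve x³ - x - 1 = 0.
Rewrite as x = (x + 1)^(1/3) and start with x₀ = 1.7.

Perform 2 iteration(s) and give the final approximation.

Equation: x³ - x - 1 = 0
Fixed-point form: x = (x + 1)^(1/3)
x₀ = 1.7

x_1 = g(1.700000) = 1.392477
x_2 = g(1.392477) = 1.337465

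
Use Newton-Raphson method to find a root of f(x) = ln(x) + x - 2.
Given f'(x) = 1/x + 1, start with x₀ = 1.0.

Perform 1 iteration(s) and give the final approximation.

f(x) = ln(x) + x - 2
f'(x) = 1/x + 1
x₀ = 1.0

Newton-Raphson formula: x_{n+1} = x_n - f(x_n)/f'(x_n)

Iteration 1:
  f(1.000000) = -1.000000
  f'(1.000000) = 2.000000
  x_1 = 1.000000 - (-1.000000)/2.000000 = 1.500000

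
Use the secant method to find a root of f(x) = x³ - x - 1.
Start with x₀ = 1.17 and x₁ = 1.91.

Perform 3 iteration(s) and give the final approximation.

f(x) = x³ - x - 1
x₀ = 1.17, x₁ = 1.91

Secant formula: x_{n+1} = x_n - f(x_n)(x_n - x_{n-1})/(f(x_n) - f(x_{n-1}))

Iteration 1:
  f(1.170000) = -0.568387
  f(1.910000) = 4.057871
  x_2 = 1.910000 - 4.057871×(1.910000 - 1.170000)/(4.057871 - (-0.568387))
       = 1.260917
Iteration 2:
  f(1.910000) = 4.057871
  f(1.260917) = -0.256170
  x_3 = 1.260917 - (-0.256170)×(1.260917 - 1.910000)/(-0.256170 - 4.057871)
       = 1.299460
Iteration 3:
  f(1.260917) = -0.256170
  f(1.299460) = -0.105197
  x_4 = 1.299460 - (-0.105197)×(1.299460 - 1.260917)/(-0.105197 - (-0.256170))
       = 1.326316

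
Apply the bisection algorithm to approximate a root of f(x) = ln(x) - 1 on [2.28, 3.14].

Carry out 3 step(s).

f(x) = ln(x) - 1
Initial interval: [2.28, 3.14]

Iteration 1:
  c_1 = (2.280000 + 3.140000)/2 = 2.710000
  f(c_1) = f(2.710000) = -0.003051
  f(a) × f(c) ≥ 0, new interval: [2.710000, 3.140000]
Iteration 2:
  c_2 = (2.710000 + 3.140000)/2 = 2.925000
  f(c_2) = f(2.925000) = 0.073294
  f(a) × f(c) < 0, new interval: [2.710000, 2.925000]
Iteration 3:
  c_3 = (2.710000 + 2.925000)/2 = 2.817500
  f(c_3) = f(2.817500) = 0.035850
  f(a) × f(c) < 0, new interval: [2.710000, 2.817500]

After 3 iteration(s), the approximation is c_3 = 2.817500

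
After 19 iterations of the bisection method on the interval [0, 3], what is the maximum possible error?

Bisection error bound: |error| ≤ (b-a)/2^n
|error| ≤ (3 - 0)/2^19 = 3/2^19
|error| ≤ 0.0000057220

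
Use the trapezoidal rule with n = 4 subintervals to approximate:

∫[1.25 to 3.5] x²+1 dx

f(x) = x²+1
a = 1.25, b = 3.5, n = 4
h = (b - a)/n = 0.562500

Trapezoidal rule: (h/2)[f(x₀) + 2f(x₁) + 2f(x₂) + ... + f(xₙ)]

x_0 = 1.2500, f(x_0) = 2.562500, coefficient = 1
x_1 = 1.8125, f(x_1) = 4.285156, coefficient = 2
x_2 = 2.3750, f(x_2) = 6.640625, coefficient = 2
x_3 = 2.9375, f(x_3) = 9.628906, coefficient = 2
x_4 = 3.5000, f(x_4) = 13.250000, coefficient = 1

I ≈ (0.562500/2) × 56.921875 = 16.009277
Exact value: 15.890625
Error: 0.118652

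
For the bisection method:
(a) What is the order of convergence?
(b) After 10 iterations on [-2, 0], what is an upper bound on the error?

(a) Bisection has linear (order 1) convergence; the error is halved each step.

(b) Error bound = (b-a)/2^n = (0 - (-2))/2^{10}
    = 2/2^{10}

(a) 1 (linear); (b) error ≤ 1.95e-03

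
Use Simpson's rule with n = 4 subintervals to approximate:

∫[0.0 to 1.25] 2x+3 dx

f(x) = 2x+3
a = 0.0, b = 1.25, n = 4
h = (b - a)/n = 0.312500

Simpson's rule: (h/3)[f(x₀) + 4f(x₁) + 2f(x₂) + ... + f(xₙ)]

x_0 = 0.0000, f(x_0) = 3.000000, coefficient = 1
x_1 = 0.3125, f(x_1) = 3.625000, coefficient = 4
x_2 = 0.6250, f(x_2) = 4.250000, coefficient = 2
x_3 = 0.9375, f(x_3) = 4.875000, coefficient = 4
x_4 = 1.2500, f(x_4) = 5.500000, coefficient = 1

I ≈ (0.312500/3) × 51.000000 = 5.312500
Exact value: 5.312500
Error: 0.000000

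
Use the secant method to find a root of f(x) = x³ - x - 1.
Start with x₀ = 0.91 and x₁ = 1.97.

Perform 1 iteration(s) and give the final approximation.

f(x) = x³ - x - 1
x₀ = 0.91, x₁ = 1.97

Secant formula: x_{n+1} = x_n - f(x_n)(x_n - x_{n-1})/(f(x_n) - f(x_{n-1}))

Iteration 1:
  f(0.910000) = -1.156429
  f(1.970000) = 4.675373
  x_2 = 1.970000 - 4.675373×(1.970000 - 0.910000)/(4.675373 - (-1.156429))
       = 1.120195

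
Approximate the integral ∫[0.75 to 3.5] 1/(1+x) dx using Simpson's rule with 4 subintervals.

f(x) = 1/(1+x)
a = 0.75, b = 3.5, n = 4
h = (b - a)/n = 0.687500

Simpson's rule: (h/3)[f(x₀) + 4f(x₁) + 2f(x₂) + ... + f(xₙ)]

x_0 = 0.7500, f(x_0) = 0.571429, coefficient = 1
x_1 = 1.4375, f(x_1) = 0.410256, coefficient = 4
x_2 = 2.1250, f(x_2) = 0.320000, coefficient = 2
x_3 = 2.8125, f(x_3) = 0.262295, coefficient = 4
x_4 = 3.5000, f(x_4) = 0.222222, coefficient = 1

I ≈ (0.687500/3) × 4.123857 = 0.945051
Exact value: 0.944462
Error: 0.000589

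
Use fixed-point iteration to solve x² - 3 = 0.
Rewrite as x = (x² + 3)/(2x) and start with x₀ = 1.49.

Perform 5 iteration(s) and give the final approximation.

Equation: x² - 3 = 0
Fixed-point form: x = (x² + 3)/(2x)
x₀ = 1.49

x_1 = g(1.490000) = 1.751711
x_2 = g(1.751711) = 1.732161
x_3 = g(1.732161) = 1.732051
x_4 = g(1.732051) = 1.732051
x_5 = g(1.732051) = 1.732051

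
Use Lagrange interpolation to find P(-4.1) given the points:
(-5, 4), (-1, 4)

Lagrange interpolation formula:
P(x) = Σ yᵢ × Lᵢ(x)
where Lᵢ(x) = Π_{j≠i} (x - xⱼ)/(xᵢ - xⱼ)

L_0(-4.1) = (-4.1 - (-1))/(-5 - (-1)) = 0.775000
L_1(-4.1) = (-4.1 - (-5))/(-1 - (-5)) = 0.225000

P(-4.1) = 4×L_0(-4.1) + 4×L_1(-4.1)
P(-4.1) = 4.000000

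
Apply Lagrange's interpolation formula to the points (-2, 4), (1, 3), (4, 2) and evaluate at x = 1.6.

Lagrange interpolation formula:
P(x) = Σ yᵢ × Lᵢ(x)
where Lᵢ(x) = Π_{j≠i} (x - xⱼ)/(xᵢ - xⱼ)

L_0(1.6) = (1.6 - 1)/(-2 - 1) × (1.6 - 4)/(-2 - 4) = -0.080000
L_1(1.6) = (1.6 - (-2))/(1 - (-2)) × (1.6 - 4)/(1 - 4) = 0.960000
L_2(1.6) = (1.6 - (-2))/(4 - (-2)) × (1.6 - 1)/(4 - 1) = 0.120000

P(1.6) = 4×L_0(1.6) + 3×L_1(1.6) + 2×L_2(1.6)
P(1.6) = 2.800000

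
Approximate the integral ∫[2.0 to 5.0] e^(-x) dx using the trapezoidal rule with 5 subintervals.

f(x) = e^(-x)
a = 2.0, b = 5.0, n = 5
h = (b - a)/n = 0.600000

Trapezoidal rule: (h/2)[f(x₀) + 2f(x₁) + 2f(x₂) + ... + f(xₙ)]

x_0 = 2.0000, f(x_0) = 0.135335, coefficient = 1
x_1 = 2.6000, f(x_1) = 0.074274, coefficient = 2
x_2 = 3.2000, f(x_2) = 0.040762, coefficient = 2
x_3 = 3.8000, f(x_3) = 0.022371, coefficient = 2
x_4 = 4.4000, f(x_4) = 0.012277, coefficient = 2
x_5 = 5.0000, f(x_5) = 0.006738, coefficient = 1

I ≈ (0.600000/2) × 0.441441 = 0.132432
Exact value: 0.128597
Error: 0.003835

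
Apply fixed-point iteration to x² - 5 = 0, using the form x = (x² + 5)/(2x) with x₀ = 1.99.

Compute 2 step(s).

Equation: x² - 5 = 0
Fixed-point form: x = (x² + 5)/(2x)
x₀ = 1.99

x_1 = g(1.990000) = 2.251281
x_2 = g(2.251281) = 2.236119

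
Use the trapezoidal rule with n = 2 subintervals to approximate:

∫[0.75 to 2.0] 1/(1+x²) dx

f(x) = 1/(1+x²)
a = 0.75, b = 2.0, n = 2
h = (b - a)/n = 0.625000

Trapezoidal rule: (h/2)[f(x₀) + 2f(x₁) + 2f(x₂) + ... + f(xₙ)]

x_0 = 0.7500, f(x_0) = 0.640000, coefficient = 1
x_1 = 1.3750, f(x_1) = 0.345946, coefficient = 2
x_2 = 2.0000, f(x_2) = 0.200000, coefficient = 1

I ≈ (0.625000/2) × 1.531892 = 0.478716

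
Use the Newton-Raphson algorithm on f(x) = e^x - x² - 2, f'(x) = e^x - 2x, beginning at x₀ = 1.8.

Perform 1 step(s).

f(x) = e^x - x² - 2
f'(x) = e^x - 2x
x₀ = 1.8

Newton-Raphson formula: x_{n+1} = x_n - f(x_n)/f'(x_n)

Iteration 1:
  f(1.800000) = 0.809647
  f'(1.800000) = 2.449647
  x_1 = 1.800000 - 0.809647/2.449647 = 1.469484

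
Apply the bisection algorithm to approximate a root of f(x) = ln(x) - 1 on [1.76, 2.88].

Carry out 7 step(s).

f(x) = ln(x) - 1
Initial interval: [1.76, 2.88]

Iteration 1:
  c_1 = (1.760000 + 2.880000)/2 = 2.320000
  f(c_1) = f(2.320000) = -0.158433
  f(a) × f(c) ≥ 0, new interval: [2.320000, 2.880000]
Iteration 2:
  c_2 = (2.320000 + 2.880000)/2 = 2.600000
  f(c_2) = f(2.600000) = -0.044489
  f(a) × f(c) ≥ 0, new interval: [2.600000, 2.880000]
Iteration 3:
  c_3 = (2.600000 + 2.880000)/2 = 2.740000
  f(c_3) = f(2.740000) = 0.007958
  f(a) × f(c) < 0, new interval: [2.600000, 2.740000]
Iteration 4:
  c_4 = (2.600000 + 2.740000)/2 = 2.670000
  f(c_4) = f(2.670000) = -0.017922
  f(a) × f(c) ≥ 0, new interval: [2.670000, 2.740000]
Iteration 5:
  c_5 = (2.670000 + 2.740000)/2 = 2.705000
  f(c_5) = f(2.705000) = -0.004898
  f(a) × f(c) ≥ 0, new interval: [2.705000, 2.740000]
Iteration 6:
  c_6 = (2.705000 + 2.740000)/2 = 2.722500
  f(c_6) = f(2.722500) = 0.001551
  f(a) × f(c) < 0, new interval: [2.705000, 2.722500]
Iteration 7:
  c_7 = (2.705000 + 2.722500)/2 = 2.713750
  f(c_7) = f(2.713750) = -0.001669
  f(a) × f(c) ≥ 0, new interval: [2.713750, 2.722500]

After 7 iteration(s), the approximation is c_7 = 2.713750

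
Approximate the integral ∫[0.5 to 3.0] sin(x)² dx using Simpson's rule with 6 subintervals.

f(x) = sin(x)²
a = 0.5, b = 3.0, n = 6
h = (b - a)/n = 0.416667

Simpson's rule: (h/3)[f(x₀) + 4f(x₁) + 2f(x₂) + ... + f(xₙ)]

x_0 = 0.5000, f(x_0) = 0.229849, coefficient = 1
x_1 = 0.9167, f(x_1) = 0.629766, coefficient = 4
x_2 = 1.3333, f(x_2) = 0.944663, coefficient = 2
x_3 = 1.7500, f(x_3) = 0.968228, coefficient = 4
x_4 = 2.1667, f(x_4) = 0.685022, coefficient = 2
x_5 = 2.5833, f(x_5) = 0.280593, coefficient = 4
x_6 = 3.0000, f(x_6) = 0.019915, coefficient = 1

I ≈ (0.416667/3) × 11.023483 = 1.531039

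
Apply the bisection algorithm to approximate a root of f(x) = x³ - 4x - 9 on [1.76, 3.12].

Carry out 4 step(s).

f(x) = x³ - 4x - 9
Initial interval: [1.76, 3.12]

Iteration 1:
  c_1 = (1.760000 + 3.120000)/2 = 2.440000
  f(c_1) = f(2.440000) = -4.233216
  f(a) × f(c) ≥ 0, new interval: [2.440000, 3.120000]
Iteration 2:
  c_2 = (2.440000 + 3.120000)/2 = 2.780000
  f(c_2) = f(2.780000) = 1.364952
  f(a) × f(c) < 0, new interval: [2.440000, 2.780000]
Iteration 3:
  c_3 = (2.440000 + 2.780000)/2 = 2.610000
  f(c_3) = f(2.610000) = -1.660419
  f(a) × f(c) ≥ 0, new interval: [2.610000, 2.780000]
Iteration 4:
  c_4 = (2.610000 + 2.780000)/2 = 2.695000
  f(c_4) = f(2.695000) = -0.206148
  f(a) × f(c) ≥ 0, new interval: [2.695000, 2.780000]

After 4 iteration(s), the approximation is c_4 = 2.695000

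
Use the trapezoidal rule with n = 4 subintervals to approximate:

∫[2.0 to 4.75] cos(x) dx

f(x) = cos(x)
a = 2.0, b = 4.75, n = 4
h = (b - a)/n = 0.687500

Trapezoidal rule: (h/2)[f(x₀) + 2f(x₁) + 2f(x₂) + ... + f(xₙ)]

x_0 = 2.0000, f(x_0) = -0.416147, coefficient = 1
x_1 = 2.6875, f(x_1) = -0.898659, coefficient = 2
x_2 = 3.3750, f(x_2) = -0.972884, coefficient = 2
x_3 = 4.0625, f(x_3) = -0.605098, coefficient = 2
x_4 = 4.7500, f(x_4) = 0.037602, coefficient = 1

I ≈ (0.687500/2) × -5.331827 = -1.832816
Exact value: -1.908590
Error: 0.075775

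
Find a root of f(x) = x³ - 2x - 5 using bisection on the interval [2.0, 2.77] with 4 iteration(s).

f(x) = x³ - 2x - 5
Initial interval: [2.0, 2.77]

Iteration 1:
  c_1 = (2.000000 + 2.770000)/2 = 2.385000
  f(c_1) = f(2.385000) = 3.796417
  f(a) × f(c) < 0, new interval: [2.000000, 2.385000]
Iteration 2:
  c_2 = (2.000000 + 2.385000)/2 = 2.192500
  f(c_2) = f(2.192500) = 1.154471
  f(a) × f(c) < 0, new interval: [2.000000, 2.192500]
Iteration 3:
  c_3 = (2.000000 + 2.192500)/2 = 2.096250
  f(c_3) = f(2.096250) = 0.018976
  f(a) × f(c) < 0, new interval: [2.000000, 2.096250]
Iteration 4:
  c_4 = (2.000000 + 2.096250)/2 = 2.048125
  f(c_4) = f(2.048125) = -0.504742
  f(a) × f(c) ≥ 0, new interval: [2.048125, 2.096250]

After 4 iteration(s), the approximation is c_4 = 2.048125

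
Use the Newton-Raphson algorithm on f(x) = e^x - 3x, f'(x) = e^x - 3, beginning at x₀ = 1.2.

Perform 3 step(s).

f(x) = e^x - 3x
f'(x) = e^x - 3
x₀ = 1.2

Newton-Raphson formula: x_{n+1} = x_n - f(x_n)/f'(x_n)

Iteration 1:
  f(1.200000) = -0.279883
  f'(1.200000) = 0.320117
  x_1 = 1.200000 - (-0.279883)/0.320117 = 2.074315
Iteration 2:
  f(2.074315) = 1.736148
  f'(2.074315) = 4.959094
  x_2 = 2.074315 - 1.736148/4.959094 = 1.724221
Iteration 3:
  f(1.724221) = 0.435488
  f'(1.724221) = 2.608152
  x_3 = 1.724221 - 0.435488/2.608152 = 1.557249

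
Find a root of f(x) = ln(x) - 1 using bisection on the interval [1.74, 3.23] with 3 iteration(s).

f(x) = ln(x) - 1
Initial interval: [1.74, 3.23]

Iteration 1:
  c_1 = (1.740000 + 3.230000)/2 = 2.485000
  f(c_1) = f(2.485000) = -0.089727
  f(a) × f(c) ≥ 0, new interval: [2.485000, 3.230000]
Iteration 2:
  c_2 = (2.485000 + 3.230000)/2 = 2.857500
  f(c_2) = f(2.857500) = 0.049947
  f(a) × f(c) < 0, new interval: [2.485000, 2.857500]
Iteration 3:
  c_3 = (2.485000 + 2.857500)/2 = 2.671250
  f(c_3) = f(2.671250) = -0.017453
  f(a) × f(c) ≥ 0, new interval: [2.671250, 2.857500]

After 3 iteration(s), the approximation is c_3 = 2.671250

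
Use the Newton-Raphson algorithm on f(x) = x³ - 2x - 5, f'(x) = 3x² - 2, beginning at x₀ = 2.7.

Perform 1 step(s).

f(x) = x³ - 2x - 5
f'(x) = 3x² - 2
x₀ = 2.7

Newton-Raphson formula: x_{n+1} = x_n - f(x_n)/f'(x_n)

Iteration 1:
  f(2.700000) = 9.283000
  f'(2.700000) = 19.870000
  x_1 = 2.700000 - 9.283000/19.870000 = 2.232813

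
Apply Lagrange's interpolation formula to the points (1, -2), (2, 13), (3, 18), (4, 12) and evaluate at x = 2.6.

Lagrange interpolation formula:
P(x) = Σ yᵢ × Lᵢ(x)
where Lᵢ(x) = Π_{j≠i} (x - xⱼ)/(xᵢ - xⱼ)

L_0(2.6) = (2.6 - 2)/(1 - 2) × (2.6 - 3)/(1 - 3) × (2.6 - 4)/(1 - 4) = -0.056000
L_1(2.6) = (2.6 - 1)/(2 - 1) × (2.6 - 3)/(2 - 3) × (2.6 - 4)/(2 - 4) = 0.448000
L_2(2.6) = (2.6 - 1)/(3 - 1) × (2.6 - 2)/(3 - 2) × (2.6 - 4)/(3 - 4) = 0.672000
L_3(2.6) = (2.6 - 1)/(4 - 1) × (2.6 - 2)/(4 - 2) × (2.6 - 3)/(4 - 3) = -0.064000

P(2.6) = (-2)×L_0(2.6) + 13×L_1(2.6) + 18×L_2(2.6) + 12×L_3(2.6)
P(2.6) = 17.264000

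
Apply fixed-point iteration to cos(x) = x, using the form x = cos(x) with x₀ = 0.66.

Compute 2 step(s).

Equation: cos(x) = x
Fixed-point form: x = cos(x)
x₀ = 0.66

x_1 = g(0.660000) = 0.789992
x_2 = g(0.789992) = 0.703851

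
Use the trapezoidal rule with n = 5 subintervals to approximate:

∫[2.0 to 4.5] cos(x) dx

f(x) = cos(x)
a = 2.0, b = 4.5, n = 5
h = (b - a)/n = 0.500000

Trapezoidal rule: (h/2)[f(x₀) + 2f(x₁) + 2f(x₂) + ... + f(xₙ)]

x_0 = 2.0000, f(x_0) = -0.416147, coefficient = 1
x_1 = 2.5000, f(x_1) = -0.801144, coefficient = 2
x_2 = 3.0000, f(x_2) = -0.989992, coefficient = 2
x_3 = 3.5000, f(x_3) = -0.936457, coefficient = 2
x_4 = 4.0000, f(x_4) = -0.653644, coefficient = 2
x_5 = 4.5000, f(x_5) = -0.210796, coefficient = 1

I ≈ (0.500000/2) × -7.389415 = -1.847354
Exact value: -1.886828
Error: 0.039474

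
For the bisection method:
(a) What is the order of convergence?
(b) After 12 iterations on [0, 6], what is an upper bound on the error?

(a) Bisection has linear (order 1) convergence; the error is halved each step.

(b) Error bound = (b-a)/2^n = (6 - 0)/2^{12}
    = 6/2^{12}

(a) 1 (linear); (b) error ≤ 1.46e-03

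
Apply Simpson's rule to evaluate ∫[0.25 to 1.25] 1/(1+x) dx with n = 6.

f(x) = 1/(1+x)
a = 0.25, b = 1.25, n = 6
h = (b - a)/n = 0.166667

Simpson's rule: (h/3)[f(x₀) + 4f(x₁) + 2f(x₂) + ... + f(xₙ)]

x_0 = 0.2500, f(x_0) = 0.800000, coefficient = 1
x_1 = 0.4167, f(x_1) = 0.705882, coefficient = 4
x_2 = 0.5833, f(x_2) = 0.631579, coefficient = 2
x_3 = 0.7500, f(x_3) = 0.571429, coefficient = 4
x_4 = 0.9167, f(x_4) = 0.521739, coefficient = 2
x_5 = 1.0833, f(x_5) = 0.480000, coefficient = 4
x_6 = 1.2500, f(x_6) = 0.444444, coefficient = 1

I ≈ (0.166667/3) × 10.580324 = 0.587796
Exact value: 0.587787
Error: 0.000009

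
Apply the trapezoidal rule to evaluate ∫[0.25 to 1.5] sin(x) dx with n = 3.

f(x) = sin(x)
a = 0.25, b = 1.5, n = 3
h = (b - a)/n = 0.416667

Trapezoidal rule: (h/2)[f(x₀) + 2f(x₁) + 2f(x₂) + ... + f(xₙ)]

x_0 = 0.2500, f(x_0) = 0.247404, coefficient = 1
x_1 = 0.6667, f(x_1) = 0.618370, coefficient = 2
x_2 = 1.0833, f(x_2) = 0.883524, coefficient = 2
x_3 = 1.5000, f(x_3) = 0.997495, coefficient = 1

I ≈ (0.416667/2) × 4.248687 = 0.885143
Exact value: 0.898175
Error: 0.013032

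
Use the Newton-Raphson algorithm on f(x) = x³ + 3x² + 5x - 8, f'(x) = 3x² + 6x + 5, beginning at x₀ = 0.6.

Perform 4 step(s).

f(x) = x³ + 3x² + 5x - 8
f'(x) = 3x² + 6x + 5
x₀ = 0.6

Newton-Raphson formula: x_{n+1} = x_n - f(x_n)/f'(x_n)

Iteration 1:
  f(0.600000) = -3.704000
  f'(0.600000) = 9.680000
  x_1 = 0.600000 - (-3.704000)/9.680000 = 0.982645
Iteration 2:
  f(0.982645) = 0.758827
  f'(0.982645) = 13.792639
  x_2 = 0.982645 - 0.758827/13.792639 = 0.927628
Iteration 3:
  f(0.927628) = 0.017837
  f'(0.927628) = 13.147247
  x_3 = 0.927628 - 0.017837/13.147247 = 0.926271
Iteration 4:
  f(0.926271) = 0.000011
  f'(0.926271) = 13.131561
  x_4 = 0.926271 - 0.000011/13.131561 = 0.926270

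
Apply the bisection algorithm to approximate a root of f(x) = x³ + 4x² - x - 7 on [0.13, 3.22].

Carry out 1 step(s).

f(x) = x³ + 4x² - x - 7
Initial interval: [0.13, 3.22]

Iteration 1:
  c_1 = (0.130000 + 3.220000)/2 = 1.675000
  f(c_1) = f(1.675000) = 7.246922
  f(a) × f(c) < 0, new interval: [0.130000, 1.675000]

After 1 iteration(s), the approximation is c_1 = 1.675000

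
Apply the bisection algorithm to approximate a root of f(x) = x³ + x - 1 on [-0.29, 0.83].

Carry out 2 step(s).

f(x) = x³ + x - 1
Initial interval: [-0.29, 0.83]

Iteration 1:
  c_1 = (-0.290000 + 0.830000)/2 = 0.270000
  f(c_1) = f(0.270000) = -0.710317
  f(a) × f(c) ≥ 0, new interval: [0.270000, 0.830000]
Iteration 2:
  c_2 = (0.270000 + 0.830000)/2 = 0.550000
  f(c_2) = f(0.550000) = -0.283625
  f(a) × f(c) ≥ 0, new interval: [0.550000, 0.830000]

After 2 iteration(s), the approximation is c_2 = 0.550000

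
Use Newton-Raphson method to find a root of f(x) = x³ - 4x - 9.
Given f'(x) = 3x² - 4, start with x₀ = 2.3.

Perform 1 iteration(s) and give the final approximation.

f(x) = x³ - 4x - 9
f'(x) = 3x² - 4
x₀ = 2.3

Newton-Raphson formula: x_{n+1} = x_n - f(x_n)/f'(x_n)

Iteration 1:
  f(2.300000) = -6.033000
  f'(2.300000) = 11.870000
  x_1 = 2.300000 - (-6.033000)/11.870000 = 2.808256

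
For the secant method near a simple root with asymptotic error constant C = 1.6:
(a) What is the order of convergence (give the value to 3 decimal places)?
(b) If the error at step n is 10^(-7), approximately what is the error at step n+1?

(a) Secant method has superlinear convergence with order φ = (1+√5)/2 ≈ 1.618.
    This means |e_{n+1}| ≈ C|e_n|^1.618.

(b) With |e_n| = 10^(-7) and C = 1.6:
    |e_{n+1}| ≈ 1.6 × (10^(-7))^1.618 = 1.6 × 10^(-11.33)

(a) ≈ 1.618 (golden ratio); (b) |e_{n+1}| ≈ 7.549e-12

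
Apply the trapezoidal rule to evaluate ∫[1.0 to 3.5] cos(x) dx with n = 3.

f(x) = cos(x)
a = 1.0, b = 3.5, n = 3
h = (b - a)/n = 0.833333

Trapezoidal rule: (h/2)[f(x₀) + 2f(x₁) + 2f(x₂) + ... + f(xₙ)]

x_0 = 1.0000, f(x_0) = 0.540302, coefficient = 1
x_1 = 1.8333, f(x_1) = -0.259531, coefficient = 2
x_2 = 2.6667, f(x_2) = -0.889327, coefficient = 2
x_3 = 3.5000, f(x_3) = -0.936457, coefficient = 1

I ≈ (0.833333/2) × -2.693870 = -1.122446
Exact value: -1.192254
Error: 0.069808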